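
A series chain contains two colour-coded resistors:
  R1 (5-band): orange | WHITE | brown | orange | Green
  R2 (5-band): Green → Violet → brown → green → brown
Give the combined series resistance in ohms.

R1: orange, white, brown → 391; orange ×10^3 → 391000 Ω.
R2: green, violet, brown → 571; green ×10^5 → 57100000 Ω.
Series: 391000 + 57100000 = 57491000 Ω.

57491000 Ω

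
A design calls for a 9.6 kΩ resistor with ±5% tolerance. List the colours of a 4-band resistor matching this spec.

9600 Ω = 96 × 10^2.
9 → white
6 → blue
Multiplier 10^2 → red.
±5% tolerance → gold.

white, blue, red, gold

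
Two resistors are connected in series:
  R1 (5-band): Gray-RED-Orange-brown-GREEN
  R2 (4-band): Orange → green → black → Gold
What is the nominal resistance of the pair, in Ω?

R1: grey, red, orange → 823; brown ×10 → 8230 Ω.
R2: orange, green → 35; black ×1 → 35 Ω.
Series: 8230 + 35 = 8265 Ω.

8265 Ω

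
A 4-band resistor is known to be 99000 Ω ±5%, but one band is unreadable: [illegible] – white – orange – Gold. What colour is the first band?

99000 Ω = 99 × 10^3.
The first band gives digit 9 of the significand, and 9 is white.

white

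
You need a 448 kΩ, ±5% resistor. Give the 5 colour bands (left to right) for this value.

yellow, yellow, grey, orange, gold

448000 Ω = 448 × 10^3.
4 → yellow
4 → yellow
8 → grey
Multiplier 10^3 → orange.
±5% tolerance → gold.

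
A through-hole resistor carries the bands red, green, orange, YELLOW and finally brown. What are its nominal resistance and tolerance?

2530000 Ω ±1%

Red → 2 (first significant figure)
Green → 5 (second significant figure)
Orange → 3 (third significant figure)
Yellow → ×10^4 multiplier
Brown → ±1% tolerance
253 × 10000 = 2530000 Ω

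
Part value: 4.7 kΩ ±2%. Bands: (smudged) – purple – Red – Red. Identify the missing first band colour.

4700 Ω = 47 × 10^2.
The first band gives digit 4 of the significand, and 4 is yellow.

yellow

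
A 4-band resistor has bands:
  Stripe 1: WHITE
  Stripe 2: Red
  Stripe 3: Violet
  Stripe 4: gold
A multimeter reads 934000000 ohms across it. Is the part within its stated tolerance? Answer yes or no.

White → 9 (first significant figure)
Red → 2 (second significant figure)
Violet → ×10^7 multiplier
Gold → ±5% tolerance
92 × 10000000 = 920000000 Ω
Allowed range: 874000000 Ω to 966000000 Ω.
934000000 ohms lies inside that range.

yes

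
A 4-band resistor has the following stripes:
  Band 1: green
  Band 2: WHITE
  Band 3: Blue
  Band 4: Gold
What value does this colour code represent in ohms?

59000000 Ω

Green → 5 (first significant figure)
White → 9 (second significant figure)
Blue → ×10^6 multiplier
59 × 1000000 = 59000000 Ω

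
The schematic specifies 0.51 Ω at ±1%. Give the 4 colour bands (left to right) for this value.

0.51 Ω = 51 × 10^-2.
5 → green
1 → brown
Multiplier 10^-2 → silver.
±1% tolerance → brown.

green, brown, silver, brown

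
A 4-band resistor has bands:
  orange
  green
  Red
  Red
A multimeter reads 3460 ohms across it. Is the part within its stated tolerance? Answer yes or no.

yes

Orange → 3 (first significant figure)
Green → 5 (second significant figure)
Red → ×10^2 multiplier
Red → ±2% tolerance
35 × 100 = 3500 Ω
Allowed range: 3430 Ω to 3570 Ω.
3460 ohms lies inside that range.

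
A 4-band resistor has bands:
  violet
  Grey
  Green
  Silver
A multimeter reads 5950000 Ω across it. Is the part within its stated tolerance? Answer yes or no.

no

Violet → 7 (first significant figure)
Grey → 8 (second significant figure)
Green → ×10^5 multiplier
Silver → ±10% tolerance
78 × 100000 = 7800000 Ω
Allowed range: 7020000 Ω to 8580000 Ω.
5950000 Ω lies outside that range.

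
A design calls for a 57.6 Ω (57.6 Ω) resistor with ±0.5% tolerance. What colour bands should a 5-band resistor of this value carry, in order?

green, violet, blue, gold, green

57.6 Ω = 576 × 10^-1.
5 → green
7 → violet
6 → blue
Multiplier 10^-1 → gold.
±0.5% tolerance → green.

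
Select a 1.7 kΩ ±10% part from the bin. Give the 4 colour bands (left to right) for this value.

brown, violet, red, silver

1700 Ω = 17 × 10^2.
1 → brown
7 → violet
Multiplier 10^2 → red.
±10% tolerance → silver.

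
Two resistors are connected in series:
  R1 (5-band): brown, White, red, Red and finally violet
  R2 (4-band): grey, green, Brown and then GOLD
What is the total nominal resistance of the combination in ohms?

20050 Ω

R1: brown, white, red → 192; red ×10^2 → 19200 Ω.
R2: grey, green → 85; brown ×10 → 850 Ω.
Series: 19200 + 850 = 20050 Ω.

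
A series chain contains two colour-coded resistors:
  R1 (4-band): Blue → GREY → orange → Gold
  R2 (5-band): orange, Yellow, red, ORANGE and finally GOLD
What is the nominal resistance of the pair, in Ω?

R1: blue, grey → 68; orange ×10^3 → 68000 Ω.
R2: orange, yellow, red → 342; orange ×10^3 → 342000 Ω.
Series: 68000 + 342000 = 410000 Ω.

410000 Ω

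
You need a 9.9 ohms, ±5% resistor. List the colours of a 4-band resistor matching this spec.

white, white, gold, gold

9.9 Ω = 99 × 10^-1.
9 → white
9 → white
Multiplier 10^-1 → gold.
±5% tolerance → gold.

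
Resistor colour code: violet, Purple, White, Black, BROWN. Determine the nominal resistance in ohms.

Violet → 7 (first significant figure)
Violet → 7 (second significant figure)
White → 9 (third significant figure)
Black → ×1 multiplier
779 × 1 = 779 Ω

779 Ω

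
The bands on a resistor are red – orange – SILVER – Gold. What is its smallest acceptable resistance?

Red → 2 (first significant figure)
Orange → 3 (second significant figure)
Silver → ×0.01 multiplier
Gold → ±5% tolerance
23 × 0.01 = 0.23 Ω
Smallest = 0.23 × (1 − 5/100) = 0.2185 Ω.

0.2185 Ω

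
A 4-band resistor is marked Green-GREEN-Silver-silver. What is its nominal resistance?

Green → 5 (first significant figure)
Green → 5 (second significant figure)
Silver → ×0.01 multiplier
55 × 0.01 = 0.55 Ω

0.55 Ω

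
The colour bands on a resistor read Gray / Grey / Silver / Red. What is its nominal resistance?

0.88 Ω

Grey → 8 (first significant figure)
Grey → 8 (second significant figure)
Silver → ×0.01 multiplier
88 × 0.01 = 0.88 Ω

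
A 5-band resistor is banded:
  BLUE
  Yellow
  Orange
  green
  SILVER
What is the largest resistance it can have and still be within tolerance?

Blue → 6 (first significant figure)
Yellow → 4 (second significant figure)
Orange → 3 (third significant figure)
Green → ×10^5 multiplier
Silver → ±10% tolerance
643 × 100000 = 64300000 Ω
Largest = 64300000 × (1 + 10/100) = 70730000 Ω.

70730000 Ω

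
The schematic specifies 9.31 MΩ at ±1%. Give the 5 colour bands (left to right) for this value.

9310000 Ω = 931 × 10^4.
9 → white
3 → orange
1 → brown
Multiplier 10^4 → yellow.
±1% tolerance → brown.

white, orange, brown, yellow, brown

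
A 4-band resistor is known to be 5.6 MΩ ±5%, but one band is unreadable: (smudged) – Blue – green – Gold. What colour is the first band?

green

5600000 Ω = 56 × 10^5.
The first band gives digit 5 of the significand, and 5 is green.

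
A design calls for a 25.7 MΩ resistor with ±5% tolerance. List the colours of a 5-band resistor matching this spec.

red, green, violet, green, gold

25700000 Ω = 257 × 10^5.
2 → red
5 → green
7 → violet
Multiplier 10^5 → green.
±5% tolerance → gold.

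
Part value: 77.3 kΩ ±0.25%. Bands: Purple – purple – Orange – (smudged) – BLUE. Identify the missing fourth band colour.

77300 Ω = 773 × 10^2.
The fourth band is the multiplier, 10^2, which is red.

red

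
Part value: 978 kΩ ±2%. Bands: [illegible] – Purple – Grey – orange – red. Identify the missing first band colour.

978000 Ω = 978 × 10^3.
The first band gives digit 9 of the significand, and 9 is white.

white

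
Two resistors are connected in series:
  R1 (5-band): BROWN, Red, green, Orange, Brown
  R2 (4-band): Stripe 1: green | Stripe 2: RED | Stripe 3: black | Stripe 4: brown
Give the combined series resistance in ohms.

125052 Ω

R1: brown, red, green → 125; orange ×10^3 → 125000 Ω.
R2: green, red → 52; black ×1 → 52 Ω.
Series: 125000 + 52 = 125052 Ω.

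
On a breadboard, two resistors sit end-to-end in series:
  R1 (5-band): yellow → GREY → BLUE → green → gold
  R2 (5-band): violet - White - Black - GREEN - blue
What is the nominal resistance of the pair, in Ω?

R1: yellow, grey, blue → 486; green ×10^5 → 48600000 Ω.
R2: violet, white, black → 790; green ×10^5 → 79000000 Ω.
Series: 48600000 + 79000000 = 127600000 Ω.

127600000 Ω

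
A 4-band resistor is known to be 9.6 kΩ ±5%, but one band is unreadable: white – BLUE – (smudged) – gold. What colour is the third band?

red

9600 Ω = 96 × 10^2.
The third band is the multiplier, 10^2, which is red.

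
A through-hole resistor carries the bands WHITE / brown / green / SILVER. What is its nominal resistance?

9100000 Ω

White → 9 (first significant figure)
Brown → 1 (second significant figure)
Green → ×10^5 multiplier
91 × 100000 = 9100000 Ω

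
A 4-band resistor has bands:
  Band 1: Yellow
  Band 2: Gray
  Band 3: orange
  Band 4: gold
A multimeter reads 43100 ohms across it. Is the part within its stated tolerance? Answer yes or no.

Yellow → 4 (first significant figure)
Grey → 8 (second significant figure)
Orange → ×10^3 multiplier
Gold → ±5% tolerance
48 × 1000 = 48000 Ω
Allowed range: 45600 Ω to 50400 Ω.
43100 ohms lies outside that range.

no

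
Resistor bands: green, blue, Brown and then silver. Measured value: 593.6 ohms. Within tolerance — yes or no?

Green → 5 (first significant figure)
Blue → 6 (second significant figure)
Brown → ×10 multiplier
Silver → ±10% tolerance
56 × 10 = 560 Ω
Allowed range: 504 Ω to 616 Ω.
593.6 ohms lies inside that range.

yes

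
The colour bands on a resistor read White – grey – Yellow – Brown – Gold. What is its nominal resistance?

White → 9 (first significant figure)
Grey → 8 (second significant figure)
Yellow → 4 (third significant figure)
Brown → ×10 multiplier
984 × 10 = 9840 Ω

9840 Ω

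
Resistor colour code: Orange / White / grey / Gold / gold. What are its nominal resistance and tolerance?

Orange → 3 (first significant figure)
White → 9 (second significant figure)
Grey → 8 (third significant figure)
Gold → ×0.1 multiplier
Gold → ±5% tolerance
398 × 0.1 = 39.8 Ω

39.8 Ω ±5%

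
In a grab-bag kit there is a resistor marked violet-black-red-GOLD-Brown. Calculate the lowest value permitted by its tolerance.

69.498 Ω

Violet → 7 (first significant figure)
Black → 0 (second significant figure)
Red → 2 (third significant figure)
Gold → ×0.1 multiplier
Brown → ±1% tolerance
702 × 0.1 = 70.2 Ω
Lowest = 70.2 × (1 − 1/100) = 69.498 Ω.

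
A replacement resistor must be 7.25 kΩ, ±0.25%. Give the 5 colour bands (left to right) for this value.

violet, red, green, brown, blue

7250 Ω = 725 × 10^1.
7 → violet
2 → red
5 → green
Multiplier 10^1 → brown.
±0.25% tolerance → blue.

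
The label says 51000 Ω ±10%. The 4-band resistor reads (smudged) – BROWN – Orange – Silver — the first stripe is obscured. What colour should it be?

green

51000 Ω = 51 × 10^3.
The first band gives digit 5 of the significand, and 5 is green.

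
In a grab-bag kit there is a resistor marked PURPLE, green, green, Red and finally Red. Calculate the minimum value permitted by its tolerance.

Violet → 7 (first significant figure)
Green → 5 (second significant figure)
Green → 5 (third significant figure)
Red → ×10^2 multiplier
Red → ±2% tolerance
755 × 100 = 75500 Ω
Minimum = 75500 × (1 − 2/100) = 73990 Ω.

73990 Ω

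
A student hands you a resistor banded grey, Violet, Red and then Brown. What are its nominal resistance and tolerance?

8700 Ω ±1%

Grey → 8 (first significant figure)
Violet → 7 (second significant figure)
Red → ×10^2 multiplier
Brown → ±1% tolerance
87 × 100 = 8700 Ω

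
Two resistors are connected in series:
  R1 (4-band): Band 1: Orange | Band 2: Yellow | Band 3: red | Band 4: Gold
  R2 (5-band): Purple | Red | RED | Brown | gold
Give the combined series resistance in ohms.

10620 Ω

R1: orange, yellow → 34; red ×10^2 → 3400 Ω.
R2: violet, red, red → 722; brown ×10 → 7220 Ω.
Series: 3400 + 7220 = 10620 Ω.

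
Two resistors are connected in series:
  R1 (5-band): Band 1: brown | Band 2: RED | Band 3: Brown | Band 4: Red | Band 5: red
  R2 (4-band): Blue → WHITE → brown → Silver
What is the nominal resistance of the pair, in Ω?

12790 Ω

R1: brown, red, brown → 121; red ×10^2 → 12100 Ω.
R2: blue, white → 69; brown ×10 → 690 Ω.
Series: 12100 + 690 = 12790 Ω.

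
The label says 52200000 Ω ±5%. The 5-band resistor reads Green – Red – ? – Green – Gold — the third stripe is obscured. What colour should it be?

52200000 Ω = 522 × 10^5.
The third band gives digit 2 of the significand, and 2 is red.

red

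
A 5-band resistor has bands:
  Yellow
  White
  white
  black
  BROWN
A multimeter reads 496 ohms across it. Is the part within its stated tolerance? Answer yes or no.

Yellow → 4 (first significant figure)
White → 9 (second significant figure)
White → 9 (third significant figure)
Black → ×1 multiplier
Brown → ±1% tolerance
499 × 1 = 499 Ω
Allowed range: 494.01 Ω to 503.99 Ω.
496 ohms lies inside that range.

yes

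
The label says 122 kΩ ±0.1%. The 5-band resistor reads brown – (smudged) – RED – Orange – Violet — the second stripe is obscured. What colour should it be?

122000 Ω = 122 × 10^3.
The second band gives digit 2 of the significand, and 2 is red.

red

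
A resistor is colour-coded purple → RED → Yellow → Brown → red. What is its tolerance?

The last band, red, is the tolerance band.
Red corresponds to ±2%.

±2%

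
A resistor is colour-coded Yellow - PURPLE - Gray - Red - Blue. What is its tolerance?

The last band, blue, is the tolerance band.
Blue corresponds to ±0.25%.

±0.25%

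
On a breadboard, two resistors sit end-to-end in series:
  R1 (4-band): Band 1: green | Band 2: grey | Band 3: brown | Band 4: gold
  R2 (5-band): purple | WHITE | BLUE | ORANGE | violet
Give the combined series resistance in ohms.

R1: green, grey → 58; brown ×10 → 580 Ω.
R2: violet, white, blue → 796; orange ×10^3 → 796000 Ω.
Series: 580 + 796000 = 796580 Ω.

796580 Ω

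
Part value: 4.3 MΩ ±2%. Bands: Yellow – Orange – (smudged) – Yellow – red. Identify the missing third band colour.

black

4300000 Ω = 430 × 10^4.
The third band gives digit 0 of the significand, and 0 is black.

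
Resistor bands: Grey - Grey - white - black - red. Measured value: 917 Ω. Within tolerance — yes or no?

no

Grey → 8 (first significant figure)
Grey → 8 (second significant figure)
White → 9 (third significant figure)
Black → ×1 multiplier
Red → ±2% tolerance
889 × 1 = 889 Ω
Allowed range: 871.22 Ω to 906.78 Ω.
917 Ω lies outside that range.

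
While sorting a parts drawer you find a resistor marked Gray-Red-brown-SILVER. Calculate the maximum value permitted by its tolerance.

Grey → 8 (first significant figure)
Red → 2 (second significant figure)
Brown → ×10 multiplier
Silver → ±10% tolerance
82 × 10 = 820 Ω
Maximum = 820 × (1 + 10/100) = 902 Ω.

902 Ω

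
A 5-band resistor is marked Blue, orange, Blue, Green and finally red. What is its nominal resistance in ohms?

Blue → 6 (first significant figure)
Orange → 3 (second significant figure)
Blue → 6 (third significant figure)
Green → ×10^5 multiplier
636 × 100000 = 63600000 Ω

63600000 Ω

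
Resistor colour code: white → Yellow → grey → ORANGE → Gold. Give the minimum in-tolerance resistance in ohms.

900600 Ω

White → 9 (first significant figure)
Yellow → 4 (second significant figure)
Grey → 8 (third significant figure)
Orange → ×10^3 multiplier
Gold → ±5% tolerance
948 × 1000 = 948000 Ω
Minimum = 948000 × (1 − 5/100) = 900600 Ω.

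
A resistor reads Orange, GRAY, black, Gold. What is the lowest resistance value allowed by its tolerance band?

Orange → 3 (first significant figure)
Grey → 8 (second significant figure)
Black → ×1 multiplier
Gold → ±5% tolerance
38 × 1 = 38 Ω
Lowest = 38 × (1 − 5/100) = 36.1 Ω.

36.1 Ω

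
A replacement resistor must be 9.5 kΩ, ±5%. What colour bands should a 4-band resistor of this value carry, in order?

white, green, red, gold

9500 Ω = 95 × 10^2.
9 → white
5 → green
Multiplier 10^2 → red.
±5% tolerance → gold.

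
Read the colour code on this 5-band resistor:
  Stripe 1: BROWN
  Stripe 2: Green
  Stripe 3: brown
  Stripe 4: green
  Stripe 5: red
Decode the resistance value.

15100000 Ω

Brown → 1 (first significant figure)
Green → 5 (second significant figure)
Brown → 1 (third significant figure)
Green → ×10^5 multiplier
151 × 100000 = 15100000 Ω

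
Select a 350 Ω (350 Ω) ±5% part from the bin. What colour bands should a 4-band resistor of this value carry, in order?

350 Ω = 35 × 10^1.
3 → orange
5 → green
Multiplier 10^1 → brown.
±5% tolerance → gold.

orange, green, brown, gold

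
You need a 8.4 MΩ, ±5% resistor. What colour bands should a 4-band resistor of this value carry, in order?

grey, yellow, green, gold

8400000 Ω = 84 × 10^5.
8 → grey
4 → yellow
Multiplier 10^5 → green.
±5% tolerance → gold.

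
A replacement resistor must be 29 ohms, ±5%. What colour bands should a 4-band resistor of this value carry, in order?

red, white, black, gold

29 Ω = 29 × 10^0.
2 → red
9 → white
Multiplier 10^0 → black.
±5% tolerance → gold.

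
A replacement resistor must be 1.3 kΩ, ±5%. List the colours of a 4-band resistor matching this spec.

1300 Ω = 13 × 10^2.
1 → brown
3 → orange
Multiplier 10^2 → red.
±5% tolerance → gold.

brown, orange, red, gold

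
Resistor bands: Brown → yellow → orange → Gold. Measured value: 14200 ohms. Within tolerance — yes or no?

yes

Brown → 1 (first significant figure)
Yellow → 4 (second significant figure)
Orange → ×10^3 multiplier
Gold → ±5% tolerance
14 × 1000 = 14000 Ω
Allowed range: 13300 Ω to 14700 Ω.
14200 ohms lies inside that range.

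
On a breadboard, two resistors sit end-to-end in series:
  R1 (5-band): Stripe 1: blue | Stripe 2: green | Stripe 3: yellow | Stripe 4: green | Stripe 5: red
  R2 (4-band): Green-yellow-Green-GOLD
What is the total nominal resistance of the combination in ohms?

R1: blue, green, yellow → 654; green ×10^5 → 65400000 Ω.
R2: green, yellow → 54; green ×10^5 → 5400000 Ω.
Series: 65400000 + 5400000 = 70800000 Ω.

70800000 Ω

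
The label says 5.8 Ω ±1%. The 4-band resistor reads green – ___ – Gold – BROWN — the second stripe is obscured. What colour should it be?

5.8 Ω = 58 × 10^-1.
The second band gives digit 8 of the significand, and 8 is grey.

grey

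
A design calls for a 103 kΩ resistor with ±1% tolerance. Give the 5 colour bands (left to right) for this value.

103000 Ω = 103 × 10^3.
1 → brown
0 → black
3 → orange
Multiplier 10^3 → orange.
±1% tolerance → brown.

brown, black, orange, orange, brown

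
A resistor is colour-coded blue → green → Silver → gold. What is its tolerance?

The last band, gold, is the tolerance band.
Gold corresponds to ±5%.

±5%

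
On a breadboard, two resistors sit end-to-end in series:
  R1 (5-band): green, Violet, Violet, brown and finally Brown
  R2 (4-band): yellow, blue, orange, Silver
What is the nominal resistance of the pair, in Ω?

51770 Ω

R1: green, violet, violet → 577; brown ×10 → 5770 Ω.
R2: yellow, blue → 46; orange ×10^3 → 46000 Ω.
Series: 5770 + 46000 = 51770 Ω.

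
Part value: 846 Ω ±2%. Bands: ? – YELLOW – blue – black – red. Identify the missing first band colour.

846 Ω = 846 × 10^0.
The first band gives digit 8 of the significand, and 8 is grey.

grey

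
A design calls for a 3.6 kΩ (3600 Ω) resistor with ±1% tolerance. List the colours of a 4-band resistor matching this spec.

orange, blue, red, brown

3600 Ω = 36 × 10^2.
3 → orange
6 → blue
Multiplier 10^2 → red.
±1% tolerance → brown.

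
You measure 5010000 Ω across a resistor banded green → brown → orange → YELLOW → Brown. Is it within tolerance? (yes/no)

no

Green → 5 (first significant figure)
Brown → 1 (second significant figure)
Orange → 3 (third significant figure)
Yellow → ×10^4 multiplier
Brown → ±1% tolerance
513 × 10000 = 5130000 Ω
Allowed range: 5078700 Ω to 5181300 Ω.
5010000 Ω lies outside that range.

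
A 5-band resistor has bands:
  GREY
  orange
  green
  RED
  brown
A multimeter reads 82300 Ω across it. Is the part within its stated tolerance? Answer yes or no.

Grey → 8 (first significant figure)
Orange → 3 (second significant figure)
Green → 5 (third significant figure)
Red → ×10^2 multiplier
Brown → ±1% tolerance
835 × 100 = 83500 Ω
Allowed range: 82665 Ω to 84335 Ω.
82300 Ω lies outside that range.

no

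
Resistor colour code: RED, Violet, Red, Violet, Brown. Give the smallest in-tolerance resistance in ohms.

Red → 2 (first significant figure)
Violet → 7 (second significant figure)
Red → 2 (third significant figure)
Violet → ×10^7 multiplier
Brown → ±1% tolerance
272 × 10000000 = 2720000000 Ω
Smallest = 2720000000 × (1 − 1/100) = 2692800000 Ω.

2692800000 Ω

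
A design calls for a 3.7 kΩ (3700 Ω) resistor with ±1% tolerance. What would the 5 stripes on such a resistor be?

3700 Ω = 370 × 10^1.
3 → orange
7 → violet
0 → black
Multiplier 10^1 → brown.
±1% tolerance → brown.

orange, violet, black, brown, brown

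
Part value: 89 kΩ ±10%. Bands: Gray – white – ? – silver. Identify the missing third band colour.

89000 Ω = 89 × 10^3.
The third band is the multiplier, 10^3, which is orange.

orange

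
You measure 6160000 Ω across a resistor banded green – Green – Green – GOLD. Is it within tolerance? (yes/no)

Green → 5 (first significant figure)
Green → 5 (second significant figure)
Green → ×10^5 multiplier
Gold → ±5% tolerance
55 × 100000 = 5500000 Ω
Allowed range: 5225000 Ω to 5775000 Ω.
6160000 Ω lies outside that range.

no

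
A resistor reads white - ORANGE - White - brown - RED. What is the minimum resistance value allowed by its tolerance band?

9202.2 Ω

White → 9 (first significant figure)
Orange → 3 (second significant figure)
White → 9 (third significant figure)
Brown → ×10 multiplier
Red → ±2% tolerance
939 × 10 = 9390 Ω
Minimum = 9390 × (1 − 2/100) = 9202.2 Ω.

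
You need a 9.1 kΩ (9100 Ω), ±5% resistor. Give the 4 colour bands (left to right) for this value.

white, brown, red, gold

9100 Ω = 91 × 10^2.
9 → white
1 → brown
Multiplier 10^2 → red.
±5% tolerance → gold.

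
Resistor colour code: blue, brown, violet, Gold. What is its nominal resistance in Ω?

610000000 Ω

Blue → 6 (first significant figure)
Brown → 1 (second significant figure)
Violet → ×10^7 multiplier
61 × 10000000 = 610000000 Ω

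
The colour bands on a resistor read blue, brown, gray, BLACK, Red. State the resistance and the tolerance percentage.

Blue → 6 (first significant figure)
Brown → 1 (second significant figure)
Grey → 8 (third significant figure)
Black → ×1 multiplier
Red → ±2% tolerance
618 × 1 = 618 Ω

618 Ω ±2%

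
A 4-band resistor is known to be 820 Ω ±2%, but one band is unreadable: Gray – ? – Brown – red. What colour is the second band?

red

820 Ω = 82 × 10^1.
The second band gives digit 2 of the significand, and 2 is red.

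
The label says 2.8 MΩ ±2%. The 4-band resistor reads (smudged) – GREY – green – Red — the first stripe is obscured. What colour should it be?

2800000 Ω = 28 × 10^5.
The first band gives digit 2 of the significand, and 2 is red.

red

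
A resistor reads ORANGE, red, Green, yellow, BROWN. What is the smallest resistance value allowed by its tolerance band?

Orange → 3 (first significant figure)
Red → 2 (second significant figure)
Green → 5 (third significant figure)
Yellow → ×10^4 multiplier
Brown → ±1% tolerance
325 × 10000 = 3250000 Ω
Smallest = 3250000 × (1 − 1/100) = 3217500 Ω.

3217500 Ω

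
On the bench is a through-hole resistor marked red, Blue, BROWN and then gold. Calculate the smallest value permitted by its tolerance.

Red → 2 (first significant figure)
Blue → 6 (second significant figure)
Brown → ×10 multiplier
Gold → ±5% tolerance
26 × 10 = 260 Ω
Smallest = 260 × (1 − 5/100) = 247 Ω.

247 Ω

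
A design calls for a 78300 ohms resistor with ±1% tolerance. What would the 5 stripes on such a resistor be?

78300 Ω = 783 × 10^2.
7 → violet
8 → grey
3 → orange
Multiplier 10^2 → red.
±1% tolerance → brown.

violet, grey, orange, red, brown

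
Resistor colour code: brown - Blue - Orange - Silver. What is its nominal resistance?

Brown → 1 (first significant figure)
Blue → 6 (second significant figure)
Orange → ×10^3 multiplier
16 × 1000 = 16000 Ω

16000 Ω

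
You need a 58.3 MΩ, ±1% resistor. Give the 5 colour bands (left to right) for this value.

green, grey, orange, green, brown

58300000 Ω = 583 × 10^5.
5 → green
8 → grey
3 → orange
Multiplier 10^5 → green.
±1% tolerance → brown.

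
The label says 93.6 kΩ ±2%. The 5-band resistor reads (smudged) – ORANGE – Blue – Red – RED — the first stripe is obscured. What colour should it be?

white

93600 Ω = 936 × 10^2.
The first band gives digit 9 of the significand, and 9 is white.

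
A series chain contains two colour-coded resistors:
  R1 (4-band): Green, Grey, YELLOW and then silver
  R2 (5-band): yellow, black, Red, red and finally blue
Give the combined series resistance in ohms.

620200 Ω

R1: green, grey → 58; yellow ×10^4 → 580000 Ω.
R2: yellow, black, red → 402; red ×10^2 → 40200 Ω.
Series: 580000 + 40200 = 620200 Ω.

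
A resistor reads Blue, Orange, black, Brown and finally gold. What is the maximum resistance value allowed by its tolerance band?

Blue → 6 (first significant figure)
Orange → 3 (second significant figure)
Black → 0 (third significant figure)
Brown → ×10 multiplier
Gold → ±5% tolerance
630 × 10 = 6300 Ω
Maximum = 6300 × (1 + 5/100) = 6615 Ω.

6615 Ω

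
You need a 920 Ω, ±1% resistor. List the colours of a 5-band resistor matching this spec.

white, red, black, black, brown

920 Ω = 920 × 10^0.
9 → white
2 → red
0 → black
Multiplier 10^0 → black.
±1% tolerance → brown.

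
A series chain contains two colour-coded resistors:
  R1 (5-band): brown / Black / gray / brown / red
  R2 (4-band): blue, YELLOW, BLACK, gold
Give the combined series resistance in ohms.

R1: brown, black, grey → 108; brown ×10 → 1080 Ω.
R2: blue, yellow → 64; black ×1 → 64 Ω.
Series: 1080 + 64 = 1144 Ω.

1144 Ω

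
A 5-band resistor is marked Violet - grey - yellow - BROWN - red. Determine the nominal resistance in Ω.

7840 Ω

Violet → 7 (first significant figure)
Grey → 8 (second significant figure)
Yellow → 4 (third significant figure)
Brown → ×10 multiplier
784 × 10 = 7840 Ω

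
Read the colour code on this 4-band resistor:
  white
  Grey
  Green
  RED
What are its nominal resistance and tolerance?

White → 9 (first significant figure)
Grey → 8 (second significant figure)
Green → ×10^5 multiplier
Red → ±2% tolerance
98 × 100000 = 9800000 Ω

9800000 Ω ±2%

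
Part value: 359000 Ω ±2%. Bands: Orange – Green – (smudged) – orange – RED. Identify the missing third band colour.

359000 Ω = 359 × 10^3.
The third band gives digit 9 of the significand, and 9 is white.

white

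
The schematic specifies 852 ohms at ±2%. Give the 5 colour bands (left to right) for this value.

grey, green, red, black, red

852 Ω = 852 × 10^0.
8 → grey
5 → green
2 → red
Multiplier 10^0 → black.
±2% tolerance → red.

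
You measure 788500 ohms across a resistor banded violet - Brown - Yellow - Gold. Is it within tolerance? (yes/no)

Violet → 7 (first significant figure)
Brown → 1 (second significant figure)
Yellow → ×10^4 multiplier
Gold → ±5% tolerance
71 × 10000 = 710000 Ω
Allowed range: 674500 Ω to 745500 Ω.
788500 ohms lies outside that range.

no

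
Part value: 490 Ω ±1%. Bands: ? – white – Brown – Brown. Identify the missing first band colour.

490 Ω = 49 × 10^1.
The first band gives digit 4 of the significand, and 4 is yellow.

yellow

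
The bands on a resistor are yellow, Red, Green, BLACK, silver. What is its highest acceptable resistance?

Yellow → 4 (first significant figure)
Red → 2 (second significant figure)
Green → 5 (third significant figure)
Black → ×1 multiplier
Silver → ±10% tolerance
425 × 1 = 425 Ω
Highest = 425 × (1 + 10/100) = 467.5 Ω.

467.5 Ω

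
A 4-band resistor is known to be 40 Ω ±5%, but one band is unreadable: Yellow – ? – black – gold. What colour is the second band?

black

40 Ω = 40 × 10^0.
The second band gives digit 0 of the significand, and 0 is black.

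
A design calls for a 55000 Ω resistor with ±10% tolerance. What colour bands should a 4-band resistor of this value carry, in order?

55000 Ω = 55 × 10^3.
5 → green
5 → green
Multiplier 10^3 → orange.
±10% tolerance → silver.

green, green, orange, silver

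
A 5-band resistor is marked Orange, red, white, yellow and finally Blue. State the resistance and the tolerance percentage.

3290000 Ω ±0.25%

Orange → 3 (first significant figure)
Red → 2 (second significant figure)
White → 9 (third significant figure)
Yellow → ×10^4 multiplier
Blue → ±0.25% tolerance
329 × 10000 = 3290000 Ω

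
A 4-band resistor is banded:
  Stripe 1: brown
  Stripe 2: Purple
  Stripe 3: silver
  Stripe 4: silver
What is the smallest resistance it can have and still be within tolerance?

0.153 Ω

Brown → 1 (first significant figure)
Violet → 7 (second significant figure)
Silver → ×0.01 multiplier
Silver → ±10% tolerance
17 × 0.01 = 0.17 Ω
Smallest = 0.17 × (1 − 10/100) = 0.153 Ω.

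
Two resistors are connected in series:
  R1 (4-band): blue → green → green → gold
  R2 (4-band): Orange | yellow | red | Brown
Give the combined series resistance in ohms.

6503400 Ω

R1: blue, green → 65; green ×10^5 → 6500000 Ω.
R2: orange, yellow → 34; red ×10^2 → 3400 Ω.
Series: 6500000 + 3400 = 6503400 Ω.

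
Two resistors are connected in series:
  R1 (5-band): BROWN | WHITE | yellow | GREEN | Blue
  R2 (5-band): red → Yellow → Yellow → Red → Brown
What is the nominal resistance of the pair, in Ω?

19424400 Ω

R1: brown, white, yellow → 194; green ×10^5 → 19400000 Ω.
R2: red, yellow, yellow → 244; red ×10^2 → 24400 Ω.
Series: 19400000 + 24400 = 19424400 Ω.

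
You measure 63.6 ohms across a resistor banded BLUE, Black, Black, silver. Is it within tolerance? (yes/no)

yes

Blue → 6 (first significant figure)
Black → 0 (second significant figure)
Black → ×1 multiplier
Silver → ±10% tolerance
60 × 1 = 60 Ω
Allowed range: 54 Ω to 66 Ω.
63.6 ohms lies inside that range.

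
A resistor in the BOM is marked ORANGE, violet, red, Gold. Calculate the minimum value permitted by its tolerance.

3515 Ω

Orange → 3 (first significant figure)
Violet → 7 (second significant figure)
Red → ×10^2 multiplier
Gold → ±5% tolerance
37 × 100 = 3700 Ω
Minimum = 3700 × (1 − 5/100) = 3515 Ω.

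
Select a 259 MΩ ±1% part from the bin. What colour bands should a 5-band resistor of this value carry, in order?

red, green, white, blue, brown

259000000 Ω = 259 × 10^6.
2 → red
5 → green
9 → white
Multiplier 10^6 → blue.
±1% tolerance → brown.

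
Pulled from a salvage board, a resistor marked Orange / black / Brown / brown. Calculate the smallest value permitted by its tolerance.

Orange → 3 (first significant figure)
Black → 0 (second significant figure)
Brown → ×10 multiplier
Brown → ±1% tolerance
30 × 10 = 300 Ω
Smallest = 300 × (1 − 1/100) = 297 Ω.

297 Ω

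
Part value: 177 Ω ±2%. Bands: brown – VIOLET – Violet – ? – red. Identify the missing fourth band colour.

177 Ω = 177 × 10^0.
The fourth band is the multiplier, 10^0, which is black.

black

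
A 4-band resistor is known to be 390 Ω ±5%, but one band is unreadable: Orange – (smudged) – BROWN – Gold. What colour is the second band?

white

390 Ω = 39 × 10^1.
The second band gives digit 9 of the significand, and 9 is white.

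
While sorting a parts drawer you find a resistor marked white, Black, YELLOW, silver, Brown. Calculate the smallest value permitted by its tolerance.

White → 9 (first significant figure)
Black → 0 (second significant figure)
Yellow → 4 (third significant figure)
Silver → ×0.01 multiplier
Brown → ±1% tolerance
904 × 0.01 = 9.04 Ω
Smallest = 9.04 × (1 − 1/100) = 8.9496 Ω.

8.9496 Ω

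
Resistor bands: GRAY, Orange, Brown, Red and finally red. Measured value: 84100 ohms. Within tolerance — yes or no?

Grey → 8 (first significant figure)
Orange → 3 (second significant figure)
Brown → 1 (third significant figure)
Red → ×10^2 multiplier
Red → ±2% tolerance
831 × 100 = 83100 Ω
Allowed range: 81438 Ω to 84762 Ω.
84100 ohms lies inside that range.

yes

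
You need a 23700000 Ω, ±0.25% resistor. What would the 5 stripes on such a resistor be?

red, orange, violet, green, blue

23700000 Ω = 237 × 10^5.
2 → red
3 → orange
7 → violet
Multiplier 10^5 → green.
±0.25% tolerance → blue.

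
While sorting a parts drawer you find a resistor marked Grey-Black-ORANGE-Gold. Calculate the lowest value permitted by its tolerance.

76000 Ω

Grey → 8 (first significant figure)
Black → 0 (second significant figure)
Orange → ×10^3 multiplier
Gold → ±5% tolerance
80 × 1000 = 80000 Ω
Lowest = 80000 × (1 − 5/100) = 76000 Ω.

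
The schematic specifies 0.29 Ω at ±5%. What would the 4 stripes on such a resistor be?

0.29 Ω = 29 × 10^-2.
2 → red
9 → white
Multiplier 10^-2 → silver.
±5% tolerance → gold.

red, white, silver, gold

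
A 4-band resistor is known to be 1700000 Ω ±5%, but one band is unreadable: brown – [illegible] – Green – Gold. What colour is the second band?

violet

1700000 Ω = 17 × 10^5.
The second band gives digit 7 of the significand, and 7 is violet.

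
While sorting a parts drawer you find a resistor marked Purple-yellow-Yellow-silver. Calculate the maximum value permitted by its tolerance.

814000 Ω

Violet → 7 (first significant figure)
Yellow → 4 (second significant figure)
Yellow → ×10^4 multiplier
Silver → ±10% tolerance
74 × 10000 = 740000 Ω
Maximum = 740000 × (1 + 10/100) = 814000 Ω.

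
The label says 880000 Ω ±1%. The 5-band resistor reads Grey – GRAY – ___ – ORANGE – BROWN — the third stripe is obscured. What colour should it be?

black

880000 Ω = 880 × 10^3.
The third band gives digit 0 of the significand, and 0 is black.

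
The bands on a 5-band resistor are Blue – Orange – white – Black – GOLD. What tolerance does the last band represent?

The last band, gold, is the tolerance band.
Gold corresponds to ±5%.

±5%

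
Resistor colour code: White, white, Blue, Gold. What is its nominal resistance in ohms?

White → 9 (first significant figure)
White → 9 (second significant figure)
Blue → ×10^6 multiplier
99 × 1000000 = 99000000 Ω

99000000 Ω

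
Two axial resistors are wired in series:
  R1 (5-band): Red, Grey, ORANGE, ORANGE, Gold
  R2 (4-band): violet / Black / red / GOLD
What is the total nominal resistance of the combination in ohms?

290000 Ω

R1: red, grey, orange → 283; orange ×10^3 → 283000 Ω.
R2: violet, black → 70; red ×10^2 → 7000 Ω.
Series: 283000 + 7000 = 290000 Ω.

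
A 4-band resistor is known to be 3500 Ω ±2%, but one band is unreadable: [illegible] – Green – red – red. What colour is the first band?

3500 Ω = 35 × 10^2.
The first band gives digit 3 of the significand, and 3 is orange.

orange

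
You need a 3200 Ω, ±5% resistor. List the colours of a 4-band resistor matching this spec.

3200 Ω = 32 × 10^2.
3 → orange
2 → red
Multiplier 10^2 → red.
±5% tolerance → gold.

orange, red, red, gold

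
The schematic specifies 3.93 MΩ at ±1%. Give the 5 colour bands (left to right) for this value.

3930000 Ω = 393 × 10^4.
3 → orange
9 → white
3 → orange
Multiplier 10^4 → yellow.
±1% tolerance → brown.

orange, white, orange, yellow, brown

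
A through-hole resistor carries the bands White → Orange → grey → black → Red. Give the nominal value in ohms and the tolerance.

White → 9 (first significant figure)
Orange → 3 (second significant figure)
Grey → 8 (third significant figure)
Black → ×1 multiplier
Red → ±2% tolerance
938 × 1 = 938 Ω

938 Ω ±2%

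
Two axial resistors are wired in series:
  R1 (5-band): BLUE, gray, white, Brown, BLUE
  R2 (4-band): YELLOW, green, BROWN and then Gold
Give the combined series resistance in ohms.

7340 Ω

R1: blue, grey, white → 689; brown ×10 → 6890 Ω.
R2: yellow, green → 45; brown ×10 → 450 Ω.
Series: 6890 + 450 = 7340 Ω.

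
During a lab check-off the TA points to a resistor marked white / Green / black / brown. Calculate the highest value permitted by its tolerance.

White → 9 (first significant figure)
Green → 5 (second significant figure)
Black → ×1 multiplier
Brown → ±1% tolerance
95 × 1 = 95 Ω
Highest = 95 × (1 + 1/100) = 95.95 Ω.

95.95 Ω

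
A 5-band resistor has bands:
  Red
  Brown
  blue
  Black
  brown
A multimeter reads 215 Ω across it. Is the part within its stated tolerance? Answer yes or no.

yes

Red → 2 (first significant figure)
Brown → 1 (second significant figure)
Blue → 6 (third significant figure)
Black → ×1 multiplier
Brown → ±1% tolerance
216 × 1 = 216 Ω
Allowed range: 213.84 Ω to 218.16 Ω.
215 Ω lies inside that range.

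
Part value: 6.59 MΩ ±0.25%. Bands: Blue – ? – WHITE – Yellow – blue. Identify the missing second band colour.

6590000 Ω = 659 × 10^4.
The second band gives digit 5 of the significand, and 5 is green.

green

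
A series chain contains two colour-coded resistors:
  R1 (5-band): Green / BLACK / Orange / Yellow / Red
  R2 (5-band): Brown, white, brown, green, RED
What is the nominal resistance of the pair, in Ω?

R1: green, black, orange → 503; yellow ×10^4 → 5030000 Ω.
R2: brown, white, brown → 191; green ×10^5 → 19100000 Ω.
Series: 5030000 + 19100000 = 24130000 Ω.

24130000 Ω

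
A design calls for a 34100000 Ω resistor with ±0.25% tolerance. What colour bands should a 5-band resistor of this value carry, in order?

34100000 Ω = 341 × 10^5.
3 → orange
4 → yellow
1 → brown
Multiplier 10^5 → green.
±0.25% tolerance → blue.

orange, yellow, brown, green, blue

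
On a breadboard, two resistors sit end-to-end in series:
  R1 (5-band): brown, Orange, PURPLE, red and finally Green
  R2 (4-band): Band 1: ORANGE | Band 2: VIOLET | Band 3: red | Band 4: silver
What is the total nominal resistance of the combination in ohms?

17400 Ω

R1: brown, orange, violet → 137; red ×10^2 → 13700 Ω.
R2: orange, violet → 37; red ×10^2 → 3700 Ω.
Series: 13700 + 3700 = 17400 Ω.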